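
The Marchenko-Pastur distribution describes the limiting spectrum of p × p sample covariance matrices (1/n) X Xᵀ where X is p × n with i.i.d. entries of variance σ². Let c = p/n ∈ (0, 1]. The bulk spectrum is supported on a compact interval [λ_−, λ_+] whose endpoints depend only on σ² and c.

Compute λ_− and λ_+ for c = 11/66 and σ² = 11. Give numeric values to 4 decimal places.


c = 11/66 = 0.166667; √c = 0.408248.
λ_− = σ² (1 − √c)² = 11 · (1 − 0.408248)² = 11 · (0.591752)² = 3.851871.
λ_+ = σ² (1 + √c)² = 11 · (1 + 0.408248)² = 11 · (1.408248)² = 21.814796.

Rounded to 4 decimal places: λ_− ≈ 3.8519, λ_+ ≈ 21.8148.


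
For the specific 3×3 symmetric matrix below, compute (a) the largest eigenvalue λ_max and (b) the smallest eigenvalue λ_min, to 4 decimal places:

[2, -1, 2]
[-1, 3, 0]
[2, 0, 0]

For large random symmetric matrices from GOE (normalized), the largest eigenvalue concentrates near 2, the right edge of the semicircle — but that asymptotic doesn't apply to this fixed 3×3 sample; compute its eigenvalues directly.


Since M is real symmetric, all three eigenvalues are real; they are the roots of det(λI − M) = λ³ − (tr M) λ² + s λ − det M, where s is the sum of the principal 2×2 minors.
tr M = 2 + 3 + 0 = 5.
s = (2·3 − (-1)²) + (2·0 − 2²) + (3·0 − 0²) = 5 + (-4) + 0 = 1.
det M (expand along row 1) = 2·0 − (-1)·0 + 2·(-6) = -12.
Characteristic polynomial: λ³ − 5λ² + λ + 12 = 0.
Substitute λ = y + (tr M)/3 = y + 1.666667 to remove the quadratic term: y³ + p·y + q = 0 with p = s − (tr M)²/3 = -7.333333 and q = −2(tr M)³/27 + (tr M)·s/3 − det M = 4.407407.
Three real roots ⇒ use the trigonometric (Viète) form: r = 2√(−p/3) = 3.126944, φ = arccos(3q/(p·r)) = arccos(-0.576611) = 2.185371 rad.
y_k = r·cos(φ/3 − 2πk/3) for k = 0, 1, 2 gives y = 2.333333, 0.636109, -2.969442.
λ_k = y_k + 1.666667 gives λ = 4.0000, 2.3028, -1.3028 (check: the sum is 5.0000 = tr M).

Hence λ_max = 4.0000 and λ_min = -1.3028.


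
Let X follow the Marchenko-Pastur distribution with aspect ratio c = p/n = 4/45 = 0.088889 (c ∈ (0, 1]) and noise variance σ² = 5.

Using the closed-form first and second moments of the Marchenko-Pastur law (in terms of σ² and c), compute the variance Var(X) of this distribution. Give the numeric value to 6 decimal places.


Recall the MP moments m_1 = E[X] = σ² and m_2 = E[X²] = σ⁴ (1 + c).
m_1 = E[X] = σ² = 5, so m_1² = 25.
m_2 = E[X²] = σ⁴ (1 + c) = 25 · (1 + 0.088889) = 25 · 1.088889 = 27.222222.
(Note m_2 − m_1² simplifies to c · σ⁴ = 0.088889 · 25.)

Var(X) = m_2 − m_1² = 27.222222 − 25 = 2.222222.


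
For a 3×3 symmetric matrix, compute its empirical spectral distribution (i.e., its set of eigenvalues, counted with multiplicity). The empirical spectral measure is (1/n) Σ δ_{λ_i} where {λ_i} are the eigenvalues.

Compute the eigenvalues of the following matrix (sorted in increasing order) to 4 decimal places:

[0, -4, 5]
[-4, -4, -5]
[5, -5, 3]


Since M is real symmetric, all three eigenvalues are real; they are the roots of det(λI − M) = λ³ − (tr M) λ² + s λ − det M, where s is the sum of the principal 2×2 minors.
tr M = 0 + (-4) + 3 = -1.
s = (0·(-4) − (-4)²) + (0·3 − 5²) + ((-4)·3 − (-5)²) = -16 + (-25) + (-37) = -78.
det M (expand along row 1) = 0·(-37) − (-4)·13 + 5·40 = 252.
Characteristic polynomial: λ³ + λ² − 78λ − 252 = 0.
Substitute λ = y + (tr M)/3 = y − 0.333333 to remove the quadratic term: y³ + p·y + q = 0 with p = s − (tr M)²/3 = -78.333333 and q = −2(tr M)³/27 + (tr M)·s/3 − det M = -225.925926.
Three real roots ⇒ use the trigonometric (Viète) form: r = 2√(−p/3) = 10.219806, φ = arccos(3q/(p·r)) = arccos(0.846639) = 0.561160 rad.
y_k = r·cos(φ/3 − 2πk/3) for k = 0, 1, 2 gives y = 10.041537, -3.374871, -6.666667.
λ_k = y_k − 0.333333 gives λ = 9.7082, -3.7082, -7.0000 (check: the sum is -1.0000 = tr M).

Eigenvalues sorted in increasing order: [-7.0000, -3.7082, 9.7082].


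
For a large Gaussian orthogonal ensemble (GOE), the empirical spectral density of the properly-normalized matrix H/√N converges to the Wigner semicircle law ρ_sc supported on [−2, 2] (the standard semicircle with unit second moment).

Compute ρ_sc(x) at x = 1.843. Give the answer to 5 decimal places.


ρ_sc(x) = (1/(2π)) √(4 − x²). With x = 1.843:
  4 − x² = 4 − (1.843)² = 4 − 3.396649 = 0.603351.
  √(4 − x²) = 0.776757.
  1/(2π) = 0.159155.
  ρ_sc(1.843) = 0.159155 · 0.776757 = 0.123625.

Rounded to 5 decimal places: ρ_sc(1.843) ≈ 0.12362.


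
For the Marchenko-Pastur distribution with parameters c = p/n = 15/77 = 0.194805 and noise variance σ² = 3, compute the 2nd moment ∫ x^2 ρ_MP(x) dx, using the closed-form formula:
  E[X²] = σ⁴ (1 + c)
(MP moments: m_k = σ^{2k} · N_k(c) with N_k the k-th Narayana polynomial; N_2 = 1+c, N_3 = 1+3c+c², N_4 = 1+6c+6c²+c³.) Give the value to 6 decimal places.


E[X²] = σ⁴ (1 + c) (second MP moment). With σ² = 3 (so σ⁴ = 9) and c = 15/77 = 0.194805: E[X²] = 9 · (1 + 0.194805) = 9 · 1.194805.

So E[X^2] = 10.753247.


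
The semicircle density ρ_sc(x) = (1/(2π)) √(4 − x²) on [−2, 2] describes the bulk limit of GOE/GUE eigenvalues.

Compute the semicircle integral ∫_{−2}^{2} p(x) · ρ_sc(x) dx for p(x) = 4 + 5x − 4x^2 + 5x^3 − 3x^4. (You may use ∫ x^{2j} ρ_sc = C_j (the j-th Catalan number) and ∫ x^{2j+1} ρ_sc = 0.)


Write p(x) = Σ a_i x^i, split into monomials and integrate each against ρ_sc separately.
Using ∫ x^{2j} ρ_sc = C_j = (1/(j+1)) C(2j, j) (Catalan numbers) and ∫ x^{2j+1} ρ_sc = 0 (odd monomials vanish by symmetry):
  i = 0 (even): a_0 · C_{0} = 4 · 1 = 4
  i = 1 (odd): ∫ x^1 ρ_sc = 0 (vanishes)
  i = 2 (even): a_2 · C_{1} = -4 · 1 = -4
  i = 3 (odd): ∫ x^3 ρ_sc = 0 (vanishes)
  i = 4 (even): a_4 · C_{2} = -3 · 2 = -6

Summing the contributions: ∫_{−2}^{2} p(x) ρ_sc(x) dx = 4 + (-4) + (-6) = -6.


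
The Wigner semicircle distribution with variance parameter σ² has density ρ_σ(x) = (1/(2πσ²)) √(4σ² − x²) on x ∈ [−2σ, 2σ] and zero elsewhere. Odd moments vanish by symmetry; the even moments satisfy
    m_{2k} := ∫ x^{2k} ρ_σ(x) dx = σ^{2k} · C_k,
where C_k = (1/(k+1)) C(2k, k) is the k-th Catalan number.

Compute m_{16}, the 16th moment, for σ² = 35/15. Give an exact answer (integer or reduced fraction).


By the scaled semicircle moment identity, m_{2k} = σ^{2k} · C_k with k = 8.
C_8 = (1/(k+1)) · C(2k, k) = (1/9) · C(16, 8) = (1/9) · 12870 = 1430.
σ^{2k} = (σ²)^k = (35/15)^8 = 5764801/6561.

Therefore m_{16} = σ^{16} · C_8 = (5764801/6561) · 1430 = 8243665430/6561.


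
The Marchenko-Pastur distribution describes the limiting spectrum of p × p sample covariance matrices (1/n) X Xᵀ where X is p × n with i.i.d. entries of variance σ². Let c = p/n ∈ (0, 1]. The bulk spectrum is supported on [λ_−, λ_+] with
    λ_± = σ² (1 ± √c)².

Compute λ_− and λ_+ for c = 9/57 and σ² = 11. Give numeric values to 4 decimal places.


c = 9/57 = 0.157895; √c = 0.397360.
λ_− = σ² (1 − √c)² = 11 · (1 − 0.397360)² = 11 · (0.602640)² = 3.994929.
λ_+ = σ² (1 + √c)² = 11 · (1 + 0.397360)² = 11 · (1.397360)² = 21.478756.

Rounded to 4 decimal places: λ_− ≈ 3.9949, λ_+ ≈ 21.4788.


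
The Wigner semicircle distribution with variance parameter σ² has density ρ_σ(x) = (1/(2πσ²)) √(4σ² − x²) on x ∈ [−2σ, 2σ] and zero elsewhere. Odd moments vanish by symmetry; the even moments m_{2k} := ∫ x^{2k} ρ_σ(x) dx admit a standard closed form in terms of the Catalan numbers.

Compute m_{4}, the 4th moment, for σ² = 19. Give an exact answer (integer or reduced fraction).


By the scaled semicircle moment identity, m_{2k} = σ^{2k} · C_k with k = 2.
C_2 = (1/(k+1)) · C(2k, k) = (1/3) · C(4, 2) = (1/3) · 6 = 2.
σ^{2k} = (σ²)^k = (19)^2 = 361.

Therefore m_{4} = σ^{4} · C_2 = 361 · 2 = 722.


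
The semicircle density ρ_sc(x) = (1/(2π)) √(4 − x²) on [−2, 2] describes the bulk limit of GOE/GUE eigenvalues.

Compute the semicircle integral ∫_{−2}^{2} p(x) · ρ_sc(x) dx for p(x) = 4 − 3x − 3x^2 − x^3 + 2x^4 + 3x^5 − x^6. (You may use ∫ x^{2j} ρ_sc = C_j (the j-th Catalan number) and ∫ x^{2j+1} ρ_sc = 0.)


Write p(x) = Σ a_i x^i, split into monomials and integrate each against ρ_sc separately.
Using ∫ x^{2j} ρ_sc = C_j = (1/(j+1)) C(2j, j) (Catalan numbers) and ∫ x^{2j+1} ρ_sc = 0 (odd monomials vanish by symmetry):
  i = 0 (even): a_0 · C_{0} = 4 · 1 = 4
  i = 1 (odd): ∫ x^1 ρ_sc = 0 (vanishes)
  i = 2 (even): a_2 · C_{1} = -3 · 1 = -3
  i = 3 (odd): ∫ x^3 ρ_sc = 0 (vanishes)
  i = 4 (even): a_4 · C_{2} = 2 · 2 = 4
  i = 5 (odd): ∫ x^5 ρ_sc = 0 (vanishes)
  i = 6 (even): a_6 · C_{3} = -1 · 5 = -5

Summing the contributions: ∫_{−2}^{2} p(x) ρ_sc(x) dx = 4 + (-3) + 4 + (-5) = 0.


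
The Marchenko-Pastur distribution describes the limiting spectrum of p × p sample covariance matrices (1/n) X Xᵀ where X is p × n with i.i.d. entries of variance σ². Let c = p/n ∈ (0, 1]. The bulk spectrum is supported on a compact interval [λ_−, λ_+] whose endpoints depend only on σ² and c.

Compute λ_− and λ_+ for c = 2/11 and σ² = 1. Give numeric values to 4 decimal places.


c = 2/11 = 0.181818; √c = 0.426401.
λ_− = σ² (1 − √c)² = 1 · (1 − 0.426401)² = 1 · (0.573599)² = 0.329015.
λ_+ = σ² (1 + √c)² = 1 · (1 + 0.426401)² = 1 · (1.426401)² = 2.034621.

Rounded to 4 decimal places: λ_− ≈ 0.3290, λ_+ ≈ 2.0346.


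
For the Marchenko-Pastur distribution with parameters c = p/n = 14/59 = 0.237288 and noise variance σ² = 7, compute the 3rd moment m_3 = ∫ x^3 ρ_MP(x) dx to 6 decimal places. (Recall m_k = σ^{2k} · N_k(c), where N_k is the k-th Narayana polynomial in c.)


E[X³] = σ⁶ (1 + 3c + c²) (third MP moment). With σ² = 7 (so σ⁶ = 343) and c = 14/59 = 0.237288: E[X³] = 343 · (1 + 3·0.237288 + (0.237288)²) = 343 · 1.768170.

So E[X^3] = 606.482333.


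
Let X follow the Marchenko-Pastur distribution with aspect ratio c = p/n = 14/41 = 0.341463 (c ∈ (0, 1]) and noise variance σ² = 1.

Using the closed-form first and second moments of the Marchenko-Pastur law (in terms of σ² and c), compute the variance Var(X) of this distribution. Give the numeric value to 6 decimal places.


Recall the MP moments m_1 = E[X] = σ² and m_2 = E[X²] = σ⁴ (1 + c).
m_1 = E[X] = σ² = 1, so m_1² = 1.
m_2 = E[X²] = σ⁴ (1 + c) = 1 · (1 + 0.341463) = 1 · 1.341463 = 1.341463.
(Note m_2 − m_1² simplifies to c · σ⁴ = 0.341463 · 1.)

Var(X) = m_2 − m_1² = 1.341463 − 1 = 0.341463.


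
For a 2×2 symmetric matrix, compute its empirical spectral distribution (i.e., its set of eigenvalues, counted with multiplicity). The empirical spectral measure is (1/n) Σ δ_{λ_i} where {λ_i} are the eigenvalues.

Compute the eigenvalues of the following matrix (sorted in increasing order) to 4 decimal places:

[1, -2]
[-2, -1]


Since M is real symmetric, both eigenvalues are real; they are the roots of det(λI − M) = λ² − (tr M) λ + det M.
tr M = 1 + (-1) = 0.
det M = 1·(-1) − (-2)² = -1 − 4 = -5.
Characteristic polynomial: λ² − 5 = 0.
Discriminant Δ = (tr M)² − 4·det M = 0 − (-20) = 20; √Δ = 4.472136.
λ = (tr M ± √Δ)/2 = (0 ± 4.472136)/2, giving (tr M − √Δ)/2 = -2.2361 and (tr M + √Δ)/2 = 2.2361.

Eigenvalues sorted in increasing order: [-2.2361, 2.2361].


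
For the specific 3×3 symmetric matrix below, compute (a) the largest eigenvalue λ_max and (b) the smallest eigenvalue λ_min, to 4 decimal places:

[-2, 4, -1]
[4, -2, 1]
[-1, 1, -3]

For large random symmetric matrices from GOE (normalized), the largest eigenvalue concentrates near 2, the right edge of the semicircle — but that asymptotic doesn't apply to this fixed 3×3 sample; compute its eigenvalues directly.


Since M is real symmetric, all three eigenvalues are real; they are the roots of det(λI − M) = λ³ − (tr M) λ² + s λ − det M, where s is the sum of the principal 2×2 minors.
tr M = -2 + (-2) + (-3) = -7.
s = ((-2)·(-2) − 4²) + ((-2)·(-3) − (-1)²) + ((-2)·(-3) − 1²) = -12 + 5 + 5 = -2.
det M (expand along row 1) = (-2)·5 − 4·(-11) + (-1)·2 = 32.
Characteristic polynomial: λ³ + 7λ² − 2λ − 32 = 0.
Substitute λ = y + (tr M)/3 = y − 2.333333 to remove the quadratic term: y³ + p·y + q = 0 with p = s − (tr M)²/3 = -18.333333 and q = −2(tr M)³/27 + (tr M)·s/3 − det M = -1.925926.
Three real roots ⇒ use the trigonometric (Viète) form: r = 2√(−p/3) = 4.944132, φ = arccos(3q/(p·r)) = arccos(0.063743) = 1.507011 rad.
y_k = r·cos(φ/3 − 2πk/3) for k = 0, 1, 2 gives y = 4.333333, -0.105114, -4.228219.
λ_k = y_k − 2.333333 gives λ = 2.0000, -2.4384, -6.5616 (check: the sum is -7.0000 = tr M).

Hence λ_max = 2.0000 and λ_min = -6.5616.


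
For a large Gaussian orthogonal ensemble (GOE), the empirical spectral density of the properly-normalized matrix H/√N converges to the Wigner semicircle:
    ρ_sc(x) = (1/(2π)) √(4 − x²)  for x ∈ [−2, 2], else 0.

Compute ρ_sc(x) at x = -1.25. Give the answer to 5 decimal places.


ρ_sc(x) = (1/(2π)) √(4 − x²). With x = -1.25:
  4 − x² = 4 − (-1.25)² = 4 − 1.562500 = 2.437500.
  √(4 − x²) = 1.561249.
  1/(2π) = 0.159155.
  ρ_sc(-1.25) = 0.159155 · 1.561249 = 0.248481.

Rounded to 5 decimal places: ρ_sc(-1.25) ≈ 0.24848.


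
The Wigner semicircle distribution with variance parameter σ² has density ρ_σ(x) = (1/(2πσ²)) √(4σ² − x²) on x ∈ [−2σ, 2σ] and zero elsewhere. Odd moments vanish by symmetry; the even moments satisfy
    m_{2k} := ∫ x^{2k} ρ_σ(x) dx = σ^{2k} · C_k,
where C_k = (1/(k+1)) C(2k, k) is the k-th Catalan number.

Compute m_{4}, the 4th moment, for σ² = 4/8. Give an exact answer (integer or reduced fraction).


By the scaled semicircle moment identity, m_{2k} = σ^{2k} · C_k with k = 2.
C_2 = (1/(k+1)) · C(2k, k) = (1/3) · C(4, 2) = (1/3) · 6 = 2.
σ^{2k} = (σ²)^k = (4/8)^2 = 1/4.

Therefore m_{4} = σ^{4} · C_2 = (1/4) · 2 = 1/2.


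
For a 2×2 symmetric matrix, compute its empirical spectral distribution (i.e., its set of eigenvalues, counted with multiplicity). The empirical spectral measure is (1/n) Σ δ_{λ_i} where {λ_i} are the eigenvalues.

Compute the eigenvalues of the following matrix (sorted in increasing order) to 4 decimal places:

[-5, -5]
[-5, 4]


Since M is real symmetric, both eigenvalues are real; they are the roots of det(λI − M) = λ² − (tr M) λ + det M.
tr M = -5 + 4 = -1.
det M = (-5)·4 − (-5)² = -20 − 25 = -45.
Characteristic polynomial: λ² + λ − 45 = 0.
Discriminant Δ = (tr M)² − 4·det M = 1 − (-180) = 181; √Δ = 13.453624.
λ = (tr M ± √Δ)/2 = (-1 ± 13.453624)/2, giving (tr M − √Δ)/2 = -7.2268 and (tr M + √Δ)/2 = 6.2268.

Eigenvalues sorted in increasing order: [-7.2268, 6.2268].


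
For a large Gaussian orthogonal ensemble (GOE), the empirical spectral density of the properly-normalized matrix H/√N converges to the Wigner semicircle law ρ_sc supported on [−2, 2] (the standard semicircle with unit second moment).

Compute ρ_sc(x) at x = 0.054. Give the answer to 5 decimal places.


ρ_sc(x) = (1/(2π)) √(4 − x²). With x = 0.054:
  4 − x² = 4 − (0.054)² = 4 − 0.002916 = 3.997084.
  √(4 − x²) = 1.999271.
  1/(2π) = 0.159155.
  ρ_sc(0.054) = 0.159155 · 1.999271 = 0.318194.

Rounded to 5 decimal places: ρ_sc(0.054) ≈ 0.31819.


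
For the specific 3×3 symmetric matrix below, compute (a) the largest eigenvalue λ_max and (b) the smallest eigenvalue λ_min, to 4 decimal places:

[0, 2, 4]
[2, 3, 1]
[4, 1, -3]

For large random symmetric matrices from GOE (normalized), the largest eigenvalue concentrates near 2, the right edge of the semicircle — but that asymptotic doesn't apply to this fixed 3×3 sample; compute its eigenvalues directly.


Since M is real symmetric, all three eigenvalues are real; they are the roots of det(λI − M) = λ³ − (tr M) λ² + s λ − det M, where s is the sum of the principal 2×2 minors.
tr M = 0 + 3 + (-3) = 0.
s = (0·3 − 2²) + (0·(-3) − 4²) + (3·(-3) − 1²) = -4 + (-16) + (-10) = -30.
det M (expand along row 1) = 0·(-10) − 2·(-10) + 4·(-10) = -20.
Characteristic polynomial: λ³ − 30λ + 20 = 0.
Substitute λ = y + (tr M)/3 = y + 0.000000 to remove the quadratic term: y³ + p·y + q = 0 with p = s − (tr M)²/3 = -30.000000 and q = −2(tr M)³/27 + (tr M)·s/3 − det M = 20.000000.
Three real roots ⇒ use the trigonometric (Viète) form: r = 2√(−p/3) = 6.324555, φ = arccos(3q/(p·r)) = arccos(-0.316228) = 1.892547 rad.
y_k = r·cos(φ/3 − 2πk/3) for k = 0, 1, 2 gives y = 5.107250, 0.677010, -5.784260.
λ_k = y_k + 0.000000 gives λ = 5.1072, 0.6770, -5.7843 (check: the sum is 0.0000 = tr M).

Hence λ_max = 5.1072 and λ_min = -5.7843.


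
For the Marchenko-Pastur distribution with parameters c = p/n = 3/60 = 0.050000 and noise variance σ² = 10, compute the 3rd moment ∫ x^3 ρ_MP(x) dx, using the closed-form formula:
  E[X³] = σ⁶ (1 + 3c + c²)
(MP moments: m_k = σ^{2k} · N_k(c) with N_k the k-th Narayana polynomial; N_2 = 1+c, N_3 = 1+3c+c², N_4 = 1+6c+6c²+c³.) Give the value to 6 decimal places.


E[X³] = σ⁶ (1 + 3c + c²) (third MP moment). With σ² = 10 (so σ⁶ = 1000) and c = 3/60 = 0.050000: E[X³] = 1000 · (1 + 3·0.050000 + (0.050000)²) = 1000 · 1.152500.

So E[X^3] = 1152.500000.


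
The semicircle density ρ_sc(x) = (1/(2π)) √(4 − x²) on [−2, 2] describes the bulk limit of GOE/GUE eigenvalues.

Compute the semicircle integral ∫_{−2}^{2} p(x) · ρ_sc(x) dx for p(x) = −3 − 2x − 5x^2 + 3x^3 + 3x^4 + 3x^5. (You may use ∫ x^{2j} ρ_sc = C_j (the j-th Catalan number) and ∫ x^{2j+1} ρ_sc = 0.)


Write p(x) = Σ a_i x^i, split into monomials and integrate each against ρ_sc separately.
Using ∫ x^{2j} ρ_sc = C_j = (1/(j+1)) C(2j, j) (Catalan numbers) and ∫ x^{2j+1} ρ_sc = 0 (odd monomials vanish by symmetry):
  i = 0 (even): a_0 · C_{0} = -3 · 1 = -3
  i = 1 (odd): ∫ x^1 ρ_sc = 0 (vanishes)
  i = 2 (even): a_2 · C_{1} = -5 · 1 = -5
  i = 3 (odd): ∫ x^3 ρ_sc = 0 (vanishes)
  i = 4 (even): a_4 · C_{2} = 3 · 2 = 6
  i = 5 (odd): ∫ x^5 ρ_sc = 0 (vanishes)

Summing the contributions: ∫_{−2}^{2} p(x) ρ_sc(x) dx = (-3) + (-5) + 6 = -2.


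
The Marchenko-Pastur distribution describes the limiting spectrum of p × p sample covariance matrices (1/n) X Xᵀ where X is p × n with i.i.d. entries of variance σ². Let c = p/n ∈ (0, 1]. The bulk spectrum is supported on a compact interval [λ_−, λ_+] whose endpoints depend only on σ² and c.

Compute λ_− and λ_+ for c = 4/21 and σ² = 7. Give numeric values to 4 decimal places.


c = 4/21 = 0.190476; √c = 0.436436.
λ_− = σ² (1 − √c)² = 7 · (1 − 0.436436)² = 7 · (0.563564)² = 2.223232.
λ_+ = σ² (1 + √c)² = 7 · (1 + 0.436436)² = 7 · (1.436436)² = 14.443434.

Rounded to 4 decimal places: λ_− ≈ 2.2232, λ_+ ≈ 14.4434.


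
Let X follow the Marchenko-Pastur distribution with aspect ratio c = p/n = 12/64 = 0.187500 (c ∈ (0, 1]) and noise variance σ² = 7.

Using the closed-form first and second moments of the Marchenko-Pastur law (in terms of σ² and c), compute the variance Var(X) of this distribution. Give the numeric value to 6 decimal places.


Recall the MP moments m_1 = E[X] = σ² and m_2 = E[X²] = σ⁴ (1 + c).
m_1 = E[X] = σ² = 7, so m_1² = 49.
m_2 = E[X²] = σ⁴ (1 + c) = 49 · (1 + 0.187500) = 49 · 1.187500 = 58.187500.
(Note m_2 − m_1² simplifies to c · σ⁴ = 0.187500 · 49.)

Var(X) = m_2 − m_1² = 58.187500 − 49 = 9.187500.


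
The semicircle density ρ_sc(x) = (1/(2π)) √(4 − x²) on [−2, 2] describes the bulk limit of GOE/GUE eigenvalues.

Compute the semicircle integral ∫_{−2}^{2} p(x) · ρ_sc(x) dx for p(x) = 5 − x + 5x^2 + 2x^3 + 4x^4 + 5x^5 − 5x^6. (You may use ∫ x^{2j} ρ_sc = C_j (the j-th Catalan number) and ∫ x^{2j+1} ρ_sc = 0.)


Write p(x) = Σ a_i x^i, split into monomials and integrate each against ρ_sc separately.
Using ∫ x^{2j} ρ_sc = C_j = (1/(j+1)) C(2j, j) (Catalan numbers) and ∫ x^{2j+1} ρ_sc = 0 (odd monomials vanish by symmetry):
  i = 0 (even): a_0 · C_{0} = 5 · 1 = 5
  i = 1 (odd): ∫ x^1 ρ_sc = 0 (vanishes)
  i = 2 (even): a_2 · C_{1} = 5 · 1 = 5
  i = 3 (odd): ∫ x^3 ρ_sc = 0 (vanishes)
  i = 4 (even): a_4 · C_{2} = 4 · 2 = 8
  i = 5 (odd): ∫ x^5 ρ_sc = 0 (vanishes)
  i = 6 (even): a_6 · C_{3} = -5 · 5 = -25

Summing the contributions: ∫_{−2}^{2} p(x) ρ_sc(x) dx = 5 + 5 + 8 + (-25) = -7.


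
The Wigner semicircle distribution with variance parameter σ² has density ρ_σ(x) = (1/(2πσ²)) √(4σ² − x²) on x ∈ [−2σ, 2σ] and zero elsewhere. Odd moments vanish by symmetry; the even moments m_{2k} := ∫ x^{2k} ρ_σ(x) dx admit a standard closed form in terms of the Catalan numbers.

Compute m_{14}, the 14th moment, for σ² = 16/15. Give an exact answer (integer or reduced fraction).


By the scaled semicircle moment identity, m_{2k} = σ^{2k} · C_k with k = 7.
C_7 = (1/(k+1)) · C(2k, k) = (1/8) · C(14, 7) = (1/8) · 3432 = 429.
σ^{2k} = (σ²)^k = (16/15)^7 = 268435456/170859375.

Therefore m_{14} = σ^{14} · C_7 = (268435456/170859375) · 429 = 38386270208/56953125.


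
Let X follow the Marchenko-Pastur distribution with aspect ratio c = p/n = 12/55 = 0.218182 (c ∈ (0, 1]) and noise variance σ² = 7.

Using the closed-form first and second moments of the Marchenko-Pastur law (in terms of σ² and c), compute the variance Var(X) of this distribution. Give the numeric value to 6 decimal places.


Recall the MP moments m_1 = E[X] = σ² and m_2 = E[X²] = σ⁴ (1 + c).
m_1 = E[X] = σ² = 7, so m_1² = 49.
m_2 = E[X²] = σ⁴ (1 + c) = 49 · (1 + 0.218182) = 49 · 1.218182 = 59.690909.
(Note m_2 − m_1² simplifies to c · σ⁴ = 0.218182 · 49.)

Var(X) = m_2 − m_1² = 59.690909 − 49 = 10.690909.


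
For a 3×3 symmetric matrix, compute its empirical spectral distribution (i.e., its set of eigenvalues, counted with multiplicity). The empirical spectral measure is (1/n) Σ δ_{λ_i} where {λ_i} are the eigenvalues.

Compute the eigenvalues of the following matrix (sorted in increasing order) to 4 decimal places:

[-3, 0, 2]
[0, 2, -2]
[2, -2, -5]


Since M is real symmetric, all three eigenvalues are real; they are the roots of det(λI − M) = λ³ − (tr M) λ² + s λ − det M, where s is the sum of the principal 2×2 minors.
tr M = -3 + 2 + (-5) = -6.
s = ((-3)·2 − 0²) + ((-3)·(-5) − 2²) + (2·(-5) − (-2)²) = -6 + 11 + (-14) = -9.
det M (expand along row 1) = (-3)·(-14) − 0·4 + 2·(-4) = 34.
Characteristic polynomial: λ³ + 6λ² − 9λ − 34 = 0.
Substitute λ = y + (tr M)/3 = y − 2.000000 to remove the quadratic term: y³ + p·y + q = 0 with p = s − (tr M)²/3 = -21.000000 and q = −2(tr M)³/27 + (tr M)·s/3 − det M = 0.000000.
Three real roots ⇒ use the trigonometric (Viète) form: r = 2√(−p/3) = 5.291503, φ = arccos(3q/(p·r)) = arccos(0.000000) = 1.570796 rad.
y_k = r·cos(φ/3 − 2πk/3) for k = 0, 1, 2 gives y = 4.582576, 0.000000, -4.582576.
λ_k = y_k − 2.000000 gives λ = 2.5826, -2.0000, -6.5826 (check: the sum is -6.0000 = tr M).

Eigenvalues sorted in increasing order: [-6.5826, -2.0000, 2.5826].


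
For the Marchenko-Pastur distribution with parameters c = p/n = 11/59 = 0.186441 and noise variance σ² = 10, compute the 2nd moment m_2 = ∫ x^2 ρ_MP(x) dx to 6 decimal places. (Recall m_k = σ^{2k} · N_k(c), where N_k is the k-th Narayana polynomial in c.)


E[X²] = σ⁴ (1 + c) (second MP moment). With σ² = 10 (so σ⁴ = 100) and c = 11/59 = 0.186441: E[X²] = 100 · (1 + 0.186441) = 100 · 1.186441.

So E[X^2] = 118.644068.


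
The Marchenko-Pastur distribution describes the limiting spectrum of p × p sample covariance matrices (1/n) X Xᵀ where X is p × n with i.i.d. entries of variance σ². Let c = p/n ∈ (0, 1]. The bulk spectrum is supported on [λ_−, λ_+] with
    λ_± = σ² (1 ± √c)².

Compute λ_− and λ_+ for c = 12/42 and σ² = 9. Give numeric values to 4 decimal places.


c = 12/42 = 0.285714; √c = 0.534522.
λ_− = σ² (1 − √c)² = 9 · (1 − 0.534522)² = 9 · (0.465478)² = 1.950024.
λ_+ = σ² (1 + √c)² = 9 · (1 + 0.534522)² = 9 · (1.534522)² = 21.192833.

Rounded to 4 decimal places: λ_− ≈ 1.9500, λ_+ ≈ 21.1928.


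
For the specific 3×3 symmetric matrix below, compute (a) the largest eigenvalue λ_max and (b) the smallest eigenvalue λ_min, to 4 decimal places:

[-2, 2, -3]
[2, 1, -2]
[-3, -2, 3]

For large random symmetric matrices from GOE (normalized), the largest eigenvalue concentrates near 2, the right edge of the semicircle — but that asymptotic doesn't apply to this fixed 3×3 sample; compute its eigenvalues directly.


Since M is real symmetric, all three eigenvalues are real; they are the roots of det(λI − M) = λ³ − (tr M) λ² + s λ − det M, where s is the sum of the principal 2×2 minors.
tr M = -2 + 1 + 3 = 2.
s = ((-2)·1 − 2²) + ((-2)·3 − (-3)²) + (1·3 − (-2)²) = -6 + (-15) + (-1) = -22.
det M (expand along row 1) = (-2)·(-1) − 2·0 + (-3)·(-1) = 5.
Characteristic polynomial: λ³ − 2λ² − 22λ − 5 = 0.
Substitute λ = y + (tr M)/3 = y + 0.666667 to remove the quadratic term: y³ + p·y + q = 0 with p = s − (tr M)²/3 = -23.333333 and q = −2(tr M)³/27 + (tr M)·s/3 − det M = -20.259259.
Three real roots ⇒ use the trigonometric (Viète) form: r = 2√(−p/3) = 5.577734, φ = arccos(3q/(p·r)) = arccos(0.466993) = 1.084909 rad.
y_k = r·cos(φ/3 − 2πk/3) for k = 0, 1, 2 gives y = 5.216961, -0.899438, -4.317522.
λ_k = y_k + 0.666667 gives λ = 5.8836, -0.2328, -3.6509 (check: the sum is 2.0000 = tr M).

Hence λ_max = 5.8836 and λ_min = -3.6509.


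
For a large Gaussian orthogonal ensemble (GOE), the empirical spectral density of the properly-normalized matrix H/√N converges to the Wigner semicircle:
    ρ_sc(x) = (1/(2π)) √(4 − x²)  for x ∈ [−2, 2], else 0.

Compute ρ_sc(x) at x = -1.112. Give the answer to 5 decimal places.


ρ_sc(x) = (1/(2π)) √(4 − x²). With x = -1.112:
  4 − x² = 4 − (-1.112)² = 4 − 1.236544 = 2.763456.
  √(4 − x²) = 1.662365.
  1/(2π) = 0.159155.
  ρ_sc(-1.112) = 0.159155 · 1.662365 = 0.264574.

Rounded to 5 decimal places: ρ_sc(-1.112) ≈ 0.26457.


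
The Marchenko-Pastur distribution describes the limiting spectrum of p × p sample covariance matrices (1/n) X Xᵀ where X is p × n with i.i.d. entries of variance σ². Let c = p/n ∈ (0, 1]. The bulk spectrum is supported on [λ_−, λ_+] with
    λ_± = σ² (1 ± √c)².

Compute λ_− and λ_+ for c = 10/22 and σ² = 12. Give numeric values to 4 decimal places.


c = 10/22 = 0.454545; √c = 0.674200.
λ_− = σ² (1 − √c)² = 12 · (1 − 0.674200)² = 12 · (0.325800)² = 1.273749.
λ_+ = σ² (1 + √c)² = 12 · (1 + 0.674200)² = 12 · (1.674200)² = 33.635342.

Rounded to 4 decimal places: λ_− ≈ 1.2737, λ_+ ≈ 33.6353.


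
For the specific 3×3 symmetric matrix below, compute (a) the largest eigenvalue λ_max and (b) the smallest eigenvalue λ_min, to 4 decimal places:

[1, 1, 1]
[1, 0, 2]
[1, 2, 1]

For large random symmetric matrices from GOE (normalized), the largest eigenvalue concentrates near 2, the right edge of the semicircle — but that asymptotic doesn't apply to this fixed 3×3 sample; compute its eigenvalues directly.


Since M is real symmetric, all three eigenvalues are real; they are the roots of det(λI − M) = λ³ − (tr M) λ² + s λ − det M, where s is the sum of the principal 2×2 minors.
tr M = 1 + 0 + 1 = 2.
s = (1·0 − 1²) + (1·1 − 1²) + (0·1 − 2²) = -1 + 0 + (-4) = -5.
det M (expand along row 1) = 1·(-4) − 1·(-1) + 1·2 = -1.
Characteristic polynomial: λ³ − 2λ² − 5λ + 1 = 0.
Substitute λ = y + (tr M)/3 = y + 0.666667 to remove the quadratic term: y³ + p·y + q = 0 with p = s − (tr M)²/3 = -6.333333 and q = −2(tr M)³/27 + (tr M)·s/3 − det M = -2.925926.
Three real roots ⇒ use the trigonometric (Viète) form: r = 2√(−p/3) = 2.905933, φ = arccos(3q/(p·r)) = arccos(0.476943) = 1.073623 rad.
y_k = r·cos(φ/3 − 2πk/3) for k = 0, 1, 2 gives y = 2.721823, -0.479383, -2.242440.
λ_k = y_k + 0.666667 gives λ = 3.3885, 0.1873, -1.5758 (check: the sum is 2.0000 = tr M).

Hence λ_max = 3.3885 and λ_min = -1.5758.


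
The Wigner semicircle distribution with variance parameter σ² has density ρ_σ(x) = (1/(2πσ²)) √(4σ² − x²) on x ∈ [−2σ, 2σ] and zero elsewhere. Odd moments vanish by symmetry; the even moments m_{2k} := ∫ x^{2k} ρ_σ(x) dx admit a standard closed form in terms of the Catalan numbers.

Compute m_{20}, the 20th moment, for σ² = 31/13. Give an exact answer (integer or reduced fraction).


By the scaled semicircle moment identity, m_{2k} = σ^{2k} · C_k with k = 10.
C_10 = (1/(k+1)) · C(2k, k) = (1/11) · C(20, 10) = (1/11) · 184756 = 16796.
σ^{2k} = (σ²)^k = (31/13)^10 = 819628286980801/137858491849.

Therefore m_{20} = σ^{20} · C_10 = (819628286980801/137858491849) · 16796 = 1058959746779194892/10604499373.


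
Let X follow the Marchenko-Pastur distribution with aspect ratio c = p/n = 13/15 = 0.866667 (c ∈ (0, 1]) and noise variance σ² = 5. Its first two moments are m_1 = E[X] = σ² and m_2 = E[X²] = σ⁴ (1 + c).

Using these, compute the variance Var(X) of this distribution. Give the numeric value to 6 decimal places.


m_1 = E[X] = σ² = 5, so m_1² = 25.
m_2 = E[X²] = σ⁴ (1 + c) = 25 · (1 + 0.866667) = 25 · 1.866667 = 46.666667.
(Note m_2 − m_1² simplifies to c · σ⁴ = 0.866667 · 25.)

Var(X) = m_2 − m_1² = 46.666667 − 25 = 21.666667.


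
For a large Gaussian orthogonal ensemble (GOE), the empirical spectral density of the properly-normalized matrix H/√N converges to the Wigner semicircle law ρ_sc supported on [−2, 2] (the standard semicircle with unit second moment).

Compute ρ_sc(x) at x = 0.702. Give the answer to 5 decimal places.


ρ_sc(x) = (1/(2π)) √(4 − x²). With x = 0.702:
  4 − x² = 4 − (0.702)² = 4 − 0.492804 = 3.507196.
  √(4 − x²) = 1.872751.
  1/(2π) = 0.159155.
  ρ_sc(0.702) = 0.159155 · 1.872751 = 0.298058.

Rounded to 5 decimal places: ρ_sc(0.702) ≈ 0.29806.


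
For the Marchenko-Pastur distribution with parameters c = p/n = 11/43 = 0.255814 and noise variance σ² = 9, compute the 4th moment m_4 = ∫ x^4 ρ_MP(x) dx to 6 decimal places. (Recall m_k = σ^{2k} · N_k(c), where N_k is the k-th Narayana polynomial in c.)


E[X⁴] = σ⁸ (1 + 6c + 6c² + c³) (fourth MP moment). With σ² = 9 (so σ⁸ = 6561) and c = 11/43 = 0.255814: E[X⁴] = 6561 · (1 + 6·0.255814 + 6·(0.255814)² + (0.255814)³) = 6561 · 2.944269.

So E[X^4] = 19317.349290.


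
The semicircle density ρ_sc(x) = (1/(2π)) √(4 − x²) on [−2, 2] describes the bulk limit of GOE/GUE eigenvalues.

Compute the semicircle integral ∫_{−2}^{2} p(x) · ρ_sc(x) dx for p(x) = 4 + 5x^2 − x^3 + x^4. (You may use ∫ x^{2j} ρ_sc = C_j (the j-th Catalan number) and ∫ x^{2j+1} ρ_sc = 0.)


Write p(x) = Σ a_i x^i, split into monomials and integrate each against ρ_sc separately.
Using ∫ x^{2j} ρ_sc = C_j = (1/(j+1)) C(2j, j) (Catalan numbers) and ∫ x^{2j+1} ρ_sc = 0 (odd monomials vanish by symmetry):
  i = 0 (even): a_0 · C_{0} = 4 · 1 = 4
  i = 2 (even): a_2 · C_{1} = 5 · 1 = 5
  i = 3 (odd): ∫ x^3 ρ_sc = 0 (vanishes)
  i = 4 (even): a_4 · C_{2} = 1 · 2 = 2

Summing the contributions: ∫_{−2}^{2} p(x) ρ_sc(x) dx = 4 + 5 + 2 = 11.


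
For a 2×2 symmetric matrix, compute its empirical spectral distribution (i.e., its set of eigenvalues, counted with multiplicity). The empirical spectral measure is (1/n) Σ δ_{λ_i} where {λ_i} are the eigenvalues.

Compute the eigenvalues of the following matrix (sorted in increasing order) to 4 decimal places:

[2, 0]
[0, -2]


Since M is real symmetric, both eigenvalues are real; they are the roots of det(λI − M) = λ² − (tr M) λ + det M.
tr M = 2 + (-2) = 0.
det M = 2·(-2) − 0² = -4 − 0 = -4.
Characteristic polynomial: λ² − 4 = 0.
Discriminant Δ = (tr M)² − 4·det M = 0 − (-16) = 16; √Δ = 4.000000.
λ = (tr M ± √Δ)/2 = (0 ± 4.000000)/2, giving (tr M − √Δ)/2 = -2.0000 and (tr M + √Δ)/2 = 2.0000.

Eigenvalues sorted in increasing order: [-2.0000, 2.0000].


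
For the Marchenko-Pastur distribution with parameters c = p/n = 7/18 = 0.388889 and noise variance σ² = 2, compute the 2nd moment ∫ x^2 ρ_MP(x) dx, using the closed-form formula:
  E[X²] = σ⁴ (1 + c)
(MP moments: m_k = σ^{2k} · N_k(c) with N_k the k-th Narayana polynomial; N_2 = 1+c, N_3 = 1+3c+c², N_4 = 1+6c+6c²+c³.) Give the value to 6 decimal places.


E[X²] = σ⁴ (1 + c) (second MP moment). With σ² = 2 (so σ⁴ = 4) and c = 7/18 = 0.388889: E[X²] = 4 · (1 + 0.388889) = 4 · 1.388889.

So E[X^2] = 5.555556.


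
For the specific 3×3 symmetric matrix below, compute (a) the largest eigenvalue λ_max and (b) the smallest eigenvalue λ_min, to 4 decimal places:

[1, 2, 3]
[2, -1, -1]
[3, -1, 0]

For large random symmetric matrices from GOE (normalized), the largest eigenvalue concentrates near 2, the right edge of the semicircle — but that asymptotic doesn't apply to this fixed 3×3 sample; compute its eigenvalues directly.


Since M is real symmetric, all three eigenvalues are real; they are the roots of det(λI − M) = λ³ − (tr M) λ² + s λ − det M, where s is the sum of the principal 2×2 minors.
tr M = 1 + (-1) + 0 = 0.
s = (1·(-1) − 2²) + (1·0 − 3²) + ((-1)·0 − (-1)²) = -5 + (-9) + (-1) = -15.
det M (expand along row 1) = 1·(-1) − 2·3 + 3·1 = -4.
Characteristic polynomial: λ³ − 15λ + 4 = 0.
Substitute λ = y + (tr M)/3 = y + 0.000000 to remove the quadratic term: y³ + p·y + q = 0 with p = s − (tr M)²/3 = -15.000000 and q = −2(tr M)³/27 + (tr M)·s/3 − det M = 4.000000.
Three real roots ⇒ use the trigonometric (Viète) form: r = 2√(−p/3) = 4.472136, φ = arccos(3q/(p·r)) = arccos(-0.178885) = 1.750650 rad.
y_k = r·cos(φ/3 − 2πk/3) for k = 0, 1, 2 gives y = 3.732051, 0.267949, -4.000000.
λ_k = y_k + 0.000000 gives λ = 3.7321, 0.2679, -4.0000 (check: the sum is 0.0000 = tr M).

Hence λ_max = 3.7321 and λ_min = -4.0000.


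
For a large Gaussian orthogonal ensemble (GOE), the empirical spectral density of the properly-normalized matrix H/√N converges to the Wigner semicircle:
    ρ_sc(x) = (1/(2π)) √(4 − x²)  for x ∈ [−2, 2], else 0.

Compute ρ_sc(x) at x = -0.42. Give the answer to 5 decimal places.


ρ_sc(x) = (1/(2π)) √(4 − x²). With x = -0.42:
  4 − x² = 4 − (-0.42)² = 4 − 0.176400 = 3.823600.
  √(4 − x²) = 1.955403.
  1/(2π) = 0.159155.
  ρ_sc(-0.42) = 0.159155 · 1.955403 = 0.311212.

Rounded to 5 decimal places: ρ_sc(-0.42) ≈ 0.31121.


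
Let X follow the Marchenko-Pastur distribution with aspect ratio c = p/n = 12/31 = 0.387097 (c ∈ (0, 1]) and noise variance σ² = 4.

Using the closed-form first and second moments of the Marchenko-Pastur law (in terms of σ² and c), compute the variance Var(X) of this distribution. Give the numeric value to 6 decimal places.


Recall the MP moments m_1 = E[X] = σ² and m_2 = E[X²] = σ⁴ (1 + c).
m_1 = E[X] = σ² = 4, so m_1² = 16.
m_2 = E[X²] = σ⁴ (1 + c) = 16 · (1 + 0.387097) = 16 · 1.387097 = 22.193548.
(Note m_2 − m_1² simplifies to c · σ⁴ = 0.387097 · 16.)

Var(X) = m_2 − m_1² = 22.193548 − 16 = 6.193548.


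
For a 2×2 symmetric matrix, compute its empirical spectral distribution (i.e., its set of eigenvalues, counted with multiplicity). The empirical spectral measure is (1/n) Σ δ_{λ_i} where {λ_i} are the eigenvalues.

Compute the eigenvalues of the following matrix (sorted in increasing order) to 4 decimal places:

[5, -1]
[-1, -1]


Since M is real symmetric, both eigenvalues are real; they are the roots of det(λI − M) = λ² − (tr M) λ + det M.
tr M = 5 + (-1) = 4.
det M = 5·(-1) − (-1)² = -5 − 1 = -6.
Characteristic polynomial: λ² − 4λ − 6 = 0.
Discriminant Δ = (tr M)² − 4·det M = 16 − (-24) = 40; √Δ = 6.324555.
λ = (tr M ± √Δ)/2 = (4 ± 6.324555)/2, giving (tr M − √Δ)/2 = -1.1623 and (tr M + √Δ)/2 = 5.1623.

Eigenvalues sorted in increasing order: [-1.1623, 5.1623].


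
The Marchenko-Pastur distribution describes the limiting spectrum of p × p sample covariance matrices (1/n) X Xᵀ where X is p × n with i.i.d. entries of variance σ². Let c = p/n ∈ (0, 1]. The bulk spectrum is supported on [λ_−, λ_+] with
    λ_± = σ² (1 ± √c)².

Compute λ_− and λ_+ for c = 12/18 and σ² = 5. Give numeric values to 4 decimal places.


c = 12/18 = 0.666667; √c = 0.816497.
λ_− = σ² (1 − √c)² = 5 · (1 − 0.816497)² = 5 · (0.183503)² = 0.168368.
λ_+ = σ² (1 + √c)² = 5 · (1 + 0.816497)² = 5 · (1.816497)² = 16.498299.

Rounded to 4 decimal places: λ_− ≈ 0.1684, λ_+ ≈ 16.4983.


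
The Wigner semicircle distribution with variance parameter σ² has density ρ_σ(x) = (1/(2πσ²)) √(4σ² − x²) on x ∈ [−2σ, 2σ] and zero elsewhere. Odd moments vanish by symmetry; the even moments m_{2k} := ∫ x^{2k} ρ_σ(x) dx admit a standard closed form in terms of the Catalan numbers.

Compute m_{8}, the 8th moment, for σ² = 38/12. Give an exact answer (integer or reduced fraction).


By the scaled semicircle moment identity, m_{2k} = σ^{2k} · C_k with k = 4.
C_4 = (1/(k+1)) · C(2k, k) = (1/5) · C(8, 4) = (1/5) · 70 = 14.
σ^{2k} = (σ²)^k = (38/12)^4 = 130321/1296.

Therefore m_{8} = σ^{8} · C_4 = (130321/1296) · 14 = 912247/648.


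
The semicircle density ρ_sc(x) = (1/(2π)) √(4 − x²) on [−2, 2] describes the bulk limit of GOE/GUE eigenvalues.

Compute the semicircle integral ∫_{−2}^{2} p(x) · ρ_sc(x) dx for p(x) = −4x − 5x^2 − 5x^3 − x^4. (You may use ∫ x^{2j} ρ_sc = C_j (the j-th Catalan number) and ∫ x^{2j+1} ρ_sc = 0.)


Write p(x) = Σ a_i x^i, split into monomials and integrate each against ρ_sc separately.
Using ∫ x^{2j} ρ_sc = C_j = (1/(j+1)) C(2j, j) (Catalan numbers) and ∫ x^{2j+1} ρ_sc = 0 (odd monomials vanish by symmetry):
  i = 1 (odd): ∫ x^1 ρ_sc = 0 (vanishes)
  i = 2 (even): a_2 · C_{1} = -5 · 1 = -5
  i = 3 (odd): ∫ x^3 ρ_sc = 0 (vanishes)
  i = 4 (even): a_4 · C_{2} = -1 · 2 = -2

Summing the contributions: ∫_{−2}^{2} p(x) ρ_sc(x) dx = (-5) + (-2) = -7.


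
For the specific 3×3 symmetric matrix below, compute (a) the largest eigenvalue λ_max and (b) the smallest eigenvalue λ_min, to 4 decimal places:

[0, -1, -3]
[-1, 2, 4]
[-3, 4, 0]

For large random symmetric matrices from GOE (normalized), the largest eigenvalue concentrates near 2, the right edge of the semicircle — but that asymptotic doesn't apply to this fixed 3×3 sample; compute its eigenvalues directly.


Since M is real symmetric, all three eigenvalues are real; they are the roots of det(λI − M) = λ³ − (tr M) λ² + s λ − det M, where s is the sum of the principal 2×2 minors.
tr M = 0 + 2 + 0 = 2.
s = (0·2 − (-1)²) + (0·0 − (-3)²) + (2·0 − 4²) = -1 + (-9) + (-16) = -26.
det M (expand along row 1) = 0·(-16) − (-1)·12 + (-3)·2 = 6.
Characteristic polynomial: λ³ − 2λ² − 26λ − 6 = 0.
Substitute λ = y + (tr M)/3 = y + 0.666667 to remove the quadratic term: y³ + p·y + q = 0 with p = s − (tr M)²/3 = -27.333333 and q = −2(tr M)³/27 + (tr M)·s/3 − det M = -23.925926.
Three real roots ⇒ use the trigonometric (Viète) form: r = 2√(−p/3) = 6.036923, φ = arccos(3q/(p·r)) = arccos(0.434992) = 1.120766 rad.
y_k = r·cos(φ/3 − 2πk/3) for k = 0, 1, 2 gives y = 5.620518, -0.902206, -4.718312.
λ_k = y_k + 0.666667 gives λ = 6.2872, -0.2355, -4.0516 (check: the sum is 2.0000 = tr M).

Hence λ_max = 6.2872 and λ_min = -4.0516.
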